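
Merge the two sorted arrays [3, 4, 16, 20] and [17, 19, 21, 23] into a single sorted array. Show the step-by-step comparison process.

Merging process:

Compare 3 vs 17: take 3 from left. Merged: [3]
Compare 4 vs 17: take 4 from left. Merged: [3, 4]
Compare 16 vs 17: take 16 from left. Merged: [3, 4, 16]
Compare 20 vs 17: take 17 from right. Merged: [3, 4, 16, 17]
Compare 20 vs 19: take 19 from right. Merged: [3, 4, 16, 17, 19]
Compare 20 vs 21: take 20 from left. Merged: [3, 4, 16, 17, 19, 20]
Append remaining from right: [21, 23]. Merged: [3, 4, 16, 17, 19, 20, 21, 23]

Final merged array: [3, 4, 16, 17, 19, 20, 21, 23]
Total comparisons: 6

The merged array is [3, 4, 16, 17, 19, 20, 21, 23], requiring 6 comparisons. The merge step runs in O(n) time where n is the total number of elements.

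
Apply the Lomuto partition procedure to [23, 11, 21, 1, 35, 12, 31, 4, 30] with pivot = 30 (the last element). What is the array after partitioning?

Lomuto partition with pivot = 30:

Initial array: [23, 11, 21, 1, 35, 12, 31, 4, 30]

arr[0]=23 <= 30: swap with position 0, array becomes [23, 11, 21, 1, 35, 12, 31, 4, 30]
arr[1]=11 <= 30: swap with position 1, array becomes [23, 11, 21, 1, 35, 12, 31, 4, 30]
arr[2]=21 <= 30: swap with position 2, array becomes [23, 11, 21, 1, 35, 12, 31, 4, 30]
arr[3]=1 <= 30: swap with position 3, array becomes [23, 11, 21, 1, 35, 12, 31, 4, 30]
arr[4]=35 > 30: no swap
arr[5]=12 <= 30: swap with position 4, array becomes [23, 11, 21, 1, 12, 35, 31, 4, 30]
arr[6]=31 > 30: no swap
arr[7]=4 <= 30: swap with position 5, array becomes [23, 11, 21, 1, 12, 4, 31, 35, 30]

Place pivot at position 6: [23, 11, 21, 1, 12, 4, 30, 35, 31]
Pivot position: 6

After partitioning with pivot 30, the array becomes [23, 11, 21, 1, 12, 4, 30, 35, 31]. The pivot is placed at index 6. All elements to the left of the pivot are <= 30, and all elements to the right are > 30.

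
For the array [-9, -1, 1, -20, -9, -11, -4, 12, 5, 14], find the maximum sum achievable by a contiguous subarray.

Using Kadane's algorithm on [-9, -1, 1, -20, -9, -11, -4, 12, 5, 14]:

Scanning through the array:
Position 1 (value -1): max_ending_here = -1, max_so_far = -1
Position 2 (value 1): max_ending_here = 1, max_so_far = 1
Position 3 (value -20): max_ending_here = -19, max_so_far = 1
Position 4 (value -9): max_ending_here = -9, max_so_far = 1
Position 5 (value -11): max_ending_here = -11, max_so_far = 1
Position 6 (value -4): max_ending_here = -4, max_so_far = 1
Position 7 (value 12): max_ending_here = 12, max_so_far = 12
Position 8 (value 5): max_ending_here = 17, max_so_far = 17
Position 9 (value 14): max_ending_here = 31, max_so_far = 31

Maximum subarray: [12, 5, 14]
Maximum sum: 31

The maximum subarray is [12, 5, 14] with sum 31. This subarray runs from index 7 to index 9.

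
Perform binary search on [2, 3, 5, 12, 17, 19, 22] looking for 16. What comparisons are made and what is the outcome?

Binary search for 16 in [2, 3, 5, 12, 17, 19, 22]:

lo=0, hi=6, mid=3, arr[mid]=12 -> 12 < 16, search right half
lo=4, hi=6, mid=5, arr[mid]=19 -> 19 > 16, search left half
lo=4, hi=4, mid=4, arr[mid]=17 -> 17 > 16, search left half
lo=4 > hi=3, target 16 not found

Binary search determines that 16 is not in the array after 3 comparisons. The search space was exhausted without finding the target.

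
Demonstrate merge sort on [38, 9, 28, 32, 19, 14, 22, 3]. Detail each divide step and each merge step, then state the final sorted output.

Merge sort trace:

Split: [38, 9, 28, 32, 19, 14, 22, 3] -> [38, 9, 28, 32] and [19, 14, 22, 3]
  Split: [38, 9, 28, 32] -> [38, 9] and [28, 32]
    Split: [38, 9] -> [38] and [9]
    Merge: [38] + [9] -> [9, 38]
    Split: [28, 32] -> [28] and [32]
    Merge: [28] + [32] -> [28, 32]
  Merge: [9, 38] + [28, 32] -> [9, 28, 32, 38]
  Split: [19, 14, 22, 3] -> [19, 14] and [22, 3]
    Split: [19, 14] -> [19] and [14]
    Merge: [19] + [14] -> [14, 19]
    Split: [22, 3] -> [22] and [3]
    Merge: [22] + [3] -> [3, 22]
  Merge: [14, 19] + [3, 22] -> [3, 14, 19, 22]
Merge: [9, 28, 32, 38] + [3, 14, 19, 22] -> [3, 9, 14, 19, 22, 28, 32, 38]

Final sorted array: [3, 9, 14, 19, 22, 28, 32, 38]

The merge sort proceeds by recursively splitting the array and merging sorted halves.
After all merges, the sorted array is [3, 9, 14, 19, 22, 28, 32, 38].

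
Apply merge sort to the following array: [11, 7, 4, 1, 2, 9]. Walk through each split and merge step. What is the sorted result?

Merge sort trace:

Split: [11, 7, 4, 1, 2, 9] -> [11, 7, 4] and [1, 2, 9]
  Split: [11, 7, 4] -> [11] and [7, 4]
    Split: [7, 4] -> [7] and [4]
    Merge: [7] + [4] -> [4, 7]
  Merge: [11] + [4, 7] -> [4, 7, 11]
  Split: [1, 2, 9] -> [1] and [2, 9]
    Split: [2, 9] -> [2] and [9]
    Merge: [2] + [9] -> [2, 9]
  Merge: [1] + [2, 9] -> [1, 2, 9]
Merge: [4, 7, 11] + [1, 2, 9] -> [1, 2, 4, 7, 9, 11]

Final sorted array: [1, 2, 4, 7, 9, 11]

The merge sort proceeds by recursively splitting the array and merging sorted halves.
After all merges, the sorted array is [1, 2, 4, 7, 9, 11].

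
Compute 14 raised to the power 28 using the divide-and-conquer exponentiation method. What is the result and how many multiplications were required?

Computing 14^28 by squaring (build up from 14^1; each line after the first costs one multiplication):

14^1 = 14
14^2 = (14^1)^2 = 14^2 = 196
14^3 = 14 * 14^2 = 14 * 196 = 2744
14^6 = (14^3)^2 = 2744^2 = 7529536
14^7 = 14 * 14^6 = 14 * 7529536 = 105413504
14^14 = (14^7)^2 = 105413504^2 = 11112006825558016
14^28 = (14^14)^2 = 11112006825558016^2 = 123476695691247935826229781856256

Result: 123476695691247935826229781856256
Multiplications needed: 6 (6 lines after 14^1)

14^28 = 123476695691247935826229781856256. Using exponentiation by squaring, this requires 6 multiplications. The key idea: if the exponent is even, square the half-power; if odd, multiply by the base once.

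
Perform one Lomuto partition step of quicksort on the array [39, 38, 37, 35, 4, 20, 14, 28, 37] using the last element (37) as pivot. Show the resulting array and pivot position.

Lomuto partition with pivot = 37:

Initial array: [39, 38, 37, 35, 4, 20, 14, 28, 37]

arr[0]=39 > 37: no swap
arr[1]=38 > 37: no swap
arr[2]=37 <= 37: swap with position 0, array becomes [37, 38, 39, 35, 4, 20, 14, 28, 37]
arr[3]=35 <= 37: swap with position 1, array becomes [37, 35, 39, 38, 4, 20, 14, 28, 37]
arr[4]=4 <= 37: swap with position 2, array becomes [37, 35, 4, 38, 39, 20, 14, 28, 37]
arr[5]=20 <= 37: swap with position 3, array becomes [37, 35, 4, 20, 39, 38, 14, 28, 37]
arr[6]=14 <= 37: swap with position 4, array becomes [37, 35, 4, 20, 14, 38, 39, 28, 37]
arr[7]=28 <= 37: swap with position 5, array becomes [37, 35, 4, 20, 14, 28, 39, 38, 37]

Place pivot at position 6: [37, 35, 4, 20, 14, 28, 37, 38, 39]
Pivot position: 6

After partitioning with pivot 37, the array becomes [37, 35, 4, 20, 14, 28, 37, 38, 39]. The pivot is placed at index 6. All elements to the left of the pivot are <= 37, and all elements to the right are > 37.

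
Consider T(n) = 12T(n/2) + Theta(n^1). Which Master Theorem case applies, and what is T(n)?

Master Theorem for T(n) = 12T(n/2) + O(n^1):

a = 12, b = 2, c = 1
log_b(a) = log_2(12) = 3.5850

Case 1: c = 1 < log_2(12) = 3.5850
T(n) = O(n^(log_2 12))

For T(n) = 12T(n/2) + O(n^1): log_2(12) = 3.5850. This is Case 1 of the Master Theorem (c < log_b(a), work dominated by leaves), giving O(n^(log_2 12)).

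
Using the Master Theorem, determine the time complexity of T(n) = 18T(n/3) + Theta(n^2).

Master Theorem for T(n) = 18T(n/3) + O(n^2):

a = 18, b = 3, c = 2
log_b(a) = log_3(18) = 2.6309

Case 1: c = 2 < log_3(18) = 2.6309
T(n) = O(n^(log_3 18))

For T(n) = 18T(n/3) + O(n^2): log_3(18) = 2.6309. This is Case 1 of the Master Theorem (c < log_b(a), work dominated by leaves), giving O(n^(log_3 18)).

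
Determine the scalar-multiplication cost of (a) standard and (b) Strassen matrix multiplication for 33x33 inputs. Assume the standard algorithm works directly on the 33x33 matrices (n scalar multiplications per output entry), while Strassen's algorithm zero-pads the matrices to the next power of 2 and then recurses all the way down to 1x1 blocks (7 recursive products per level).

Matrix multiplication for 33x33 matrices:

Strassen's algorithm requires power-of-2 dimensions. Pad 33x33 to 64x64 (next power of 2).

Standard algorithm: 33^3 = 35937 multiplications
Strassen's algorithm: 7^(log2(64)) = 7^6 = 117649 multiplications
Difference: 35937 - 117649 = -81712 (Strassen uses MORE here due to padding overhead — for small or just-over-power-of-2 n, padding can outweigh the per-level savings)

Standard: 35937 multiplications (33^3). Strassen: 117649 multiplications (7^6, after padding to 64x64). Strassen reduces 8 recursive multiplications to 7 at each level.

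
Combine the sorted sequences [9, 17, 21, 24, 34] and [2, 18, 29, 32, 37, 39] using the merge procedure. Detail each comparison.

Merging process:

Compare 9 vs 2: take 2 from right. Merged: [2]
Compare 9 vs 18: take 9 from left. Merged: [2, 9]
Compare 17 vs 18: take 17 from left. Merged: [2, 9, 17]
Compare 21 vs 18: take 18 from right. Merged: [2, 9, 17, 18]
Compare 21 vs 29: take 21 from left. Merged: [2, 9, 17, 18, 21]
Compare 24 vs 29: take 24 from left. Merged: [2, 9, 17, 18, 21, 24]
Compare 34 vs 29: take 29 from right. Merged: [2, 9, 17, 18, 21, 24, 29]
Compare 34 vs 32: take 32 from right. Merged: [2, 9, 17, 18, 21, 24, 29, 32]
Compare 34 vs 37: take 34 from left. Merged: [2, 9, 17, 18, 21, 24, 29, 32, 34]
Append remaining from right: [37, 39]. Merged: [2, 9, 17, 18, 21, 24, 29, 32, 34, 37, 39]

Final merged array: [2, 9, 17, 18, 21, 24, 29, 32, 34, 37, 39]
Total comparisons: 9

The merged array is [2, 9, 17, 18, 21, 24, 29, 32, 34, 37, 39], requiring 9 comparisons. The merge step runs in O(n) time where n is the total number of elements.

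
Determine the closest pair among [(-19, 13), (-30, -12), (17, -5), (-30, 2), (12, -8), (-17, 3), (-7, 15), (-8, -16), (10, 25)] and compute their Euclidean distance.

Computing all pairwise distances among 9 points:

d((-19, 13), (-30, -12)) = 27.313
d((-19, 13), (17, -5)) = 40.2492
d((-19, 13), (-30, 2)) = 15.5563
d((-19, 13), (12, -8)) = 37.4433
d((-19, 13), (-17, 3)) = 10.198
d((-19, 13), (-7, 15)) = 12.1655
d((-19, 13), (-8, -16)) = 31.0161
d((-19, 13), (10, 25)) = 31.3847
d((-30, -12), (17, -5)) = 47.5184
d((-30, -12), (-30, 2)) = 14.0
d((-30, -12), (12, -8)) = 42.19
d((-30, -12), (-17, 3)) = 19.8494
d((-30, -12), (-7, 15)) = 35.4683
d((-30, -12), (-8, -16)) = 22.3607
d((-30, -12), (10, 25)) = 54.4885
d((17, -5), (-30, 2)) = 47.5184
d((17, -5), (12, -8)) = 5.831 <-- minimum
d((17, -5), (-17, 3)) = 34.9285
d((17, -5), (-7, 15)) = 31.241
d((17, -5), (-8, -16)) = 27.313
d((17, -5), (10, 25)) = 30.8058
d((-30, 2), (12, -8)) = 43.1741
d((-30, 2), (-17, 3)) = 13.0384
d((-30, 2), (-7, 15)) = 26.4197
d((-30, 2), (-8, -16)) = 28.4253
d((-30, 2), (10, 25)) = 46.1411
d((12, -8), (-17, 3)) = 31.0161
d((12, -8), (-7, 15)) = 29.8329
d((12, -8), (-8, -16)) = 21.5407
d((12, -8), (10, 25)) = 33.0606
d((-17, 3), (-7, 15)) = 15.6205
d((-17, 3), (-8, -16)) = 21.0238
d((-17, 3), (10, 25)) = 34.8281
d((-7, 15), (-8, -16)) = 31.0161
d((-7, 15), (10, 25)) = 19.7231
d((-8, -16), (10, 25)) = 44.7772

Closest pair: (17, -5) and (12, -8) with distance 5.831

The closest pair is (17, -5) and (12, -8) with Euclidean distance 5.831. For 9 points, brute-force pairwise comparison is shown above. For large n, the divide-and-conquer algorithm (sort by x, recurse on halves, check the dividing strip) achieves O(n log n).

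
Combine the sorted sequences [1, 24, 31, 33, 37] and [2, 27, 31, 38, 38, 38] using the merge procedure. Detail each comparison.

Merging process:

Compare 1 vs 2: take 1 from left. Merged: [1]
Compare 24 vs 2: take 2 from right. Merged: [1, 2]
Compare 24 vs 27: take 24 from left. Merged: [1, 2, 24]
Compare 31 vs 27: take 27 from right. Merged: [1, 2, 24, 27]
Compare 31 vs 31: take 31 from left. Merged: [1, 2, 24, 27, 31]
Compare 33 vs 31: take 31 from right. Merged: [1, 2, 24, 27, 31, 31]
Compare 33 vs 38: take 33 from left. Merged: [1, 2, 24, 27, 31, 31, 33]
Compare 37 vs 38: take 37 from left. Merged: [1, 2, 24, 27, 31, 31, 33, 37]
Append remaining from right: [38, 38, 38]. Merged: [1, 2, 24, 27, 31, 31, 33, 37, 38, 38, 38]

Final merged array: [1, 2, 24, 27, 31, 31, 33, 37, 38, 38, 38]
Total comparisons: 8

The merged array is [1, 2, 24, 27, 31, 31, 33, 37, 38, 38, 38], requiring 8 comparisons. The merge step runs in O(n) time where n is the total number of elements.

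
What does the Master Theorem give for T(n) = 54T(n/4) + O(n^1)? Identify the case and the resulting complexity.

Master Theorem for T(n) = 54T(n/4) + O(n^1):

a = 54, b = 4, c = 1
log_b(a) = log_4(54) = 2.8774

Case 1: c = 1 < log_4(54) = 2.8774
T(n) = O(n^(log_4 54))

For T(n) = 54T(n/4) + O(n^1): log_4(54) = 2.8774. This is Case 1 of the Master Theorem (c < log_b(a), work dominated by leaves), giving O(n^(log_4 54)).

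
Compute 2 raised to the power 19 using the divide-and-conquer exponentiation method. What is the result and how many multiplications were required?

Computing 2^19 by squaring (build up from 2^1; each line after the first costs one multiplication):

2^1 = 2
2^2 = (2^1)^2 = 2^2 = 4
2^4 = (2^2)^2 = 4^2 = 16
2^8 = (2^4)^2 = 16^2 = 256
2^9 = 2 * 2^8 = 2 * 256 = 512
2^18 = (2^9)^2 = 512^2 = 262144
2^19 = 2 * 2^18 = 2 * 262144 = 524288

Result: 524288
Multiplications needed: 6 (6 lines after 2^1)

2^19 = 524288. Using exponentiation by squaring, this requires 6 multiplications. The key idea: if the exponent is even, square the half-power; if odd, multiply by the base once.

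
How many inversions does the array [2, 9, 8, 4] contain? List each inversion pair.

Finding inversions in [2, 9, 8, 4]:

(1, 2): arr[1]=9 > arr[2]=8
(1, 3): arr[1]=9 > arr[3]=4
(2, 3): arr[2]=8 > arr[3]=4

Total inversions: 3

The array has 3 inversion(s): (1,2), (1,3), (2,3). Each pair (i,j) satisfies i < j and arr[i] > arr[j].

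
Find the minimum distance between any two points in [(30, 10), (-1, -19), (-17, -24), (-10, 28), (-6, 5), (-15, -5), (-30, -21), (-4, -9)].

Computing all pairwise distances among 8 points:

d((30, 10), (-1, -19)) = 42.45
d((30, 10), (-17, -24)) = 58.0086
d((30, 10), (-10, 28)) = 43.8634
d((30, 10), (-6, 5)) = 36.3456
d((30, 10), (-15, -5)) = 47.4342
d((30, 10), (-30, -21)) = 67.5352
d((30, 10), (-4, -9)) = 38.9487
d((-1, -19), (-17, -24)) = 16.7631
d((-1, -19), (-10, 28)) = 47.8539
d((-1, -19), (-6, 5)) = 24.5153
d((-1, -19), (-15, -5)) = 19.799
d((-1, -19), (-30, -21)) = 29.0689
d((-1, -19), (-4, -9)) = 10.4403 <-- minimum
d((-17, -24), (-10, 28)) = 52.469
d((-17, -24), (-6, 5)) = 31.0161
d((-17, -24), (-15, -5)) = 19.105
d((-17, -24), (-30, -21)) = 13.3417
d((-17, -24), (-4, -9)) = 19.8494
d((-10, 28), (-6, 5)) = 23.3452
d((-10, 28), (-15, -5)) = 33.3766
d((-10, 28), (-30, -21)) = 52.9245
d((-10, 28), (-4, -9)) = 37.4833
d((-6, 5), (-15, -5)) = 13.4536
d((-6, 5), (-30, -21)) = 35.3836
d((-6, 5), (-4, -9)) = 14.1421
d((-15, -5), (-30, -21)) = 21.9317
d((-15, -5), (-4, -9)) = 11.7047
d((-30, -21), (-4, -9)) = 28.6356

Closest pair: (-1, -19) and (-4, -9) with distance 10.4403

The closest pair is (-1, -19) and (-4, -9) with Euclidean distance 10.4403. For 8 points, brute-force pairwise comparison is shown above. For large n, the divide-and-conquer algorithm (sort by x, recurse on halves, check the dividing strip) achieves O(n log n).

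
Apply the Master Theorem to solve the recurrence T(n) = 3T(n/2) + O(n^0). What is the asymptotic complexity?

Master Theorem for T(n) = 3T(n/2) + O(n^0):

a = 3, b = 2, c = 0
log_b(a) = log_2(3) = 1.5850

Case 1: c = 0 < log_2(3) = 1.5850
T(n) = O(n^(log_2 3))

For T(n) = 3T(n/2) + O(n^0): log_2(3) = 1.5850. This is Case 1 of the Master Theorem (c < log_b(a), work dominated by leaves), giving O(n^(log_2 3)).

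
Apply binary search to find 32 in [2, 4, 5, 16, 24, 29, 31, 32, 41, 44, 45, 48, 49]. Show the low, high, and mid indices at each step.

Binary search for 32 in [2, 4, 5, 16, 24, 29, 31, 32, 41, 44, 45, 48, 49]:

lo=0, hi=12, mid=6, arr[mid]=31 -> 31 < 32, search right half
lo=7, hi=12, mid=9, arr[mid]=44 -> 44 > 32, search left half
lo=7, hi=8, mid=7, arr[mid]=32 -> Found target at index 7!

Binary search finds 32 at index 7 after 3 comparisons. The search repeatedly halves the search space by comparing with the middle element.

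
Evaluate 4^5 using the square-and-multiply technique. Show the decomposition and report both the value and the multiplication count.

Computing 4^5 by squaring (build up from 4^1; each line after the first costs one multiplication):

4^1 = 4
4^2 = (4^1)^2 = 4^2 = 16
4^4 = (4^2)^2 = 16^2 = 256
4^5 = 4 * 4^4 = 4 * 256 = 1024

Result: 1024
Multiplications needed: 3 (3 lines after 4^1)

4^5 = 1024. Using exponentiation by squaring, this requires 3 multiplications. The key idea: if the exponent is even, square the half-power; if odd, multiply by the base once.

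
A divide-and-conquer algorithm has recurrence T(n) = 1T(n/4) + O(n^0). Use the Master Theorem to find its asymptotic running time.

Master Theorem for T(n) = 1T(n/4) + O(n^0):

a = 1, b = 4, c = 0
log_b(a) = log_4(1) = 0.0000

Case 2: c = 0 = log_4(1) = 0.0000
T(n) = O(n^0 log n) = O(log n)

For T(n) = 1T(n/4) + O(n^0): log_4(1) = 0.0000. This is Case 2 of the Master Theorem (c = log_b(a), equal work at all levels), giving O(log n).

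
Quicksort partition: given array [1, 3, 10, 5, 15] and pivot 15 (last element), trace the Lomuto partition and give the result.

Lomuto partition with pivot = 15:

Initial array: [1, 3, 10, 5, 15]

arr[0]=1 <= 15: swap with position 0, array becomes [1, 3, 10, 5, 15]
arr[1]=3 <= 15: swap with position 1, array becomes [1, 3, 10, 5, 15]
arr[2]=10 <= 15: swap with position 2, array becomes [1, 3, 10, 5, 15]
arr[3]=5 <= 15: swap with position 3, array becomes [1, 3, 10, 5, 15]

Place pivot at position 4: [1, 3, 10, 5, 15]
Pivot position: 4

After partitioning with pivot 15, the array becomes [1, 3, 10, 5, 15]. The pivot is placed at index 4. All elements to the left of the pivot are <= 15, and all elements to the right are > 15.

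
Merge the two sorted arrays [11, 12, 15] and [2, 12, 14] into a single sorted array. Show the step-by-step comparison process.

Merging process:

Compare 11 vs 2: take 2 from right. Merged: [2]
Compare 11 vs 12: take 11 from left. Merged: [2, 11]
Compare 12 vs 12: take 12 from left. Merged: [2, 11, 12]
Compare 15 vs 12: take 12 from right. Merged: [2, 11, 12, 12]
Compare 15 vs 14: take 14 from right. Merged: [2, 11, 12, 12, 14]
Append remaining from left: [15]. Merged: [2, 11, 12, 12, 14, 15]

Final merged array: [2, 11, 12, 12, 14, 15]
Total comparisons: 5

The merged array is [2, 11, 12, 12, 14, 15], requiring 5 comparisons. The merge step runs in O(n) time where n is the total number of elements.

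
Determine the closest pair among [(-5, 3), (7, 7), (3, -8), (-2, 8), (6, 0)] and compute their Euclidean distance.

Computing all pairwise distances among 5 points:

d((-5, 3), (7, 7)) = 12.6491
d((-5, 3), (3, -8)) = 13.6015
d((-5, 3), (-2, 8)) = 5.831 <-- minimum
d((-5, 3), (6, 0)) = 11.4018
d((7, 7), (3, -8)) = 15.5242
d((7, 7), (-2, 8)) = 9.0554
d((7, 7), (6, 0)) = 7.0711
d((3, -8), (-2, 8)) = 16.7631
d((3, -8), (6, 0)) = 8.544
d((-2, 8), (6, 0)) = 11.3137

Closest pair: (-5, 3) and (-2, 8) with distance 5.831

The closest pair is (-5, 3) and (-2, 8) with Euclidean distance 5.831. For 5 points, brute-force pairwise comparison is shown above. For large n, the divide-and-conquer algorithm (sort by x, recurse on halves, check the dividing strip) achieves O(n log n).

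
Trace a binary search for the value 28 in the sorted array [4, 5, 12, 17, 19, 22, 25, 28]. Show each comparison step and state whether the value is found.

Binary search for 28 in [4, 5, 12, 17, 19, 22, 25, 28]:

lo=0, hi=7, mid=3, arr[mid]=17 -> 17 < 28, search right half
lo=4, hi=7, mid=5, arr[mid]=22 -> 22 < 28, search right half
lo=6, hi=7, mid=6, arr[mid]=25 -> 25 < 28, search right half
lo=7, hi=7, mid=7, arr[mid]=28 -> Found target at index 7!

Binary search finds 28 at index 7 after 4 comparisons. The search repeatedly halves the search space by comparing with the middle element.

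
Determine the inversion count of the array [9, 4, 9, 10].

Finding inversions in [9, 4, 9, 10]:

(0, 1): arr[0]=9 > arr[1]=4

Total inversions: 1

The array has 1 inversion(s): (0,1). Each pair (i,j) satisfies i < j and arr[i] > arr[j].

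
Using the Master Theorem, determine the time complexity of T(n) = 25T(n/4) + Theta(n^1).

Master Theorem for T(n) = 25T(n/4) + O(n^1):

a = 25, b = 4, c = 1
log_b(a) = log_4(25) = 2.3219

Case 1: c = 1 < log_4(25) = 2.3219
T(n) = O(n^(log_4 25))

For T(n) = 25T(n/4) + O(n^1): log_4(25) = 2.3219. This is Case 1 of the Master Theorem (c < log_b(a), work dominated by leaves), giving O(n^(log_4 25)).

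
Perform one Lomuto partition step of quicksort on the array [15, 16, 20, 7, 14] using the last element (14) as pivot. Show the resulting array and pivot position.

Lomuto partition with pivot = 14:

Initial array: [15, 16, 20, 7, 14]

arr[0]=15 > 14: no swap
arr[1]=16 > 14: no swap
arr[2]=20 > 14: no swap
arr[3]=7 <= 14: swap with position 0, array becomes [7, 16, 20, 15, 14]

Place pivot at position 1: [7, 14, 20, 15, 16]
Pivot position: 1

After partitioning with pivot 14, the array becomes [7, 14, 20, 15, 16]. The pivot is placed at index 1. All elements to the left of the pivot are <= 14, and all elements to the right are > 14.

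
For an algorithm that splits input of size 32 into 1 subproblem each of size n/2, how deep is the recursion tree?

For divide and conquer with division factor 2:

Problem sizes at each level:
Level 0: 32
Level 1: 16
Level 2: 8
Level 3: 4
Level 4: 2
Level 5: 1

The root is level 0 and the size-1 base case is level 5 (the tree spans levels 0 through 5, i.e. 6 levels counting the root), so the depth is the number of divisions: log_2(32) = 5

The recursion tree depth is log_2(32) = 5. At each level, the problem size is divided by 2, so it takes 5 divisions to reduce to a base case of size 1. The algorithm makes 1 recursive call at each level.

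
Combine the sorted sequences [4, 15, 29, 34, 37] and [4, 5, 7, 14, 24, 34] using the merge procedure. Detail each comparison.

Merging process:

Compare 4 vs 4: take 4 from left. Merged: [4]
Compare 15 vs 4: take 4 from right. Merged: [4, 4]
Compare 15 vs 5: take 5 from right. Merged: [4, 4, 5]
Compare 15 vs 7: take 7 from right. Merged: [4, 4, 5, 7]
Compare 15 vs 14: take 14 from right. Merged: [4, 4, 5, 7, 14]
Compare 15 vs 24: take 15 from left. Merged: [4, 4, 5, 7, 14, 15]
Compare 29 vs 24: take 24 from right. Merged: [4, 4, 5, 7, 14, 15, 24]
Compare 29 vs 34: take 29 from left. Merged: [4, 4, 5, 7, 14, 15, 24, 29]
Compare 34 vs 34: take 34 from left. Merged: [4, 4, 5, 7, 14, 15, 24, 29, 34]
Compare 37 vs 34: take 34 from right. Merged: [4, 4, 5, 7, 14, 15, 24, 29, 34, 34]
Append remaining from left: [37]. Merged: [4, 4, 5, 7, 14, 15, 24, 29, 34, 34, 37]

Final merged array: [4, 4, 5, 7, 14, 15, 24, 29, 34, 34, 37]
Total comparisons: 10

The merged array is [4, 4, 5, 7, 14, 15, 24, 29, 34, 34, 37], requiring 10 comparisons. The merge step runs in O(n) time where n is the total number of elements.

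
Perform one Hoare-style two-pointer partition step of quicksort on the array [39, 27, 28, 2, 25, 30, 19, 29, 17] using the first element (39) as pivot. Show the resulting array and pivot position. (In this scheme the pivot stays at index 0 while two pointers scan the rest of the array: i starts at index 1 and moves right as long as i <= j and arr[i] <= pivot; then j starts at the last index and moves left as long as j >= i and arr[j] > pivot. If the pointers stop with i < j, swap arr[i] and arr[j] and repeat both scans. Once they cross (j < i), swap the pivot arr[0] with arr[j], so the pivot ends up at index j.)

Hoare-style two-pointer partition with pivot = 39:

Initial array: [39, 27, 28, 2, 25, 30, 19, 29, 17]

Pointers start at i = 1, j = 8.
i ends at 9, j ends at 8: the pointers have crossed (j < i), so scanning stops.

Swap pivot arr[0] with arr[8] to place pivot at position 8: [17, 27, 28, 2, 25, 30, 19, 29, 39]
Pivot position: 8

After partitioning with pivot 39, the array becomes [17, 27, 28, 2, 25, 30, 19, 29, 39]. The pivot is placed at index 8. All elements to the left of the pivot are <= 39, and all elements to the right are > 39.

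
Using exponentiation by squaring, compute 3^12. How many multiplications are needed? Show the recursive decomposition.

Computing 3^12 by squaring (build up from 3^1; each line after the first costs one multiplication):

3^1 = 3
3^2 = (3^1)^2 = 3^2 = 9
3^3 = 3 * 3^2 = 3 * 9 = 27
3^6 = (3^3)^2 = 27^2 = 729
3^12 = (3^6)^2 = 729^2 = 531441

Result: 531441
Multiplications needed: 4 (4 lines after 3^1)

3^12 = 531441. Using exponentiation by squaring, this requires 4 multiplications. The key idea: if the exponent is even, square the half-power; if odd, multiply by the base once.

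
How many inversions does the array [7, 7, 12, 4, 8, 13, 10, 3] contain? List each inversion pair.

Finding inversions in [7, 7, 12, 4, 8, 13, 10, 3]:

(0, 3): arr[0]=7 > arr[3]=4
(0, 7): arr[0]=7 > arr[7]=3
(1, 3): arr[1]=7 > arr[3]=4
(1, 7): arr[1]=7 > arr[7]=3
(2, 3): arr[2]=12 > arr[3]=4
(2, 4): arr[2]=12 > arr[4]=8
(2, 6): arr[2]=12 > arr[6]=10
(2, 7): arr[2]=12 > arr[7]=3
(3, 7): arr[3]=4 > arr[7]=3
(4, 7): arr[4]=8 > arr[7]=3
(5, 6): arr[5]=13 > arr[6]=10
(5, 7): arr[5]=13 > arr[7]=3
(6, 7): arr[6]=10 > arr[7]=3

Total inversions: 13

The array has 13 inversion(s): (0,3), (0,7), (1,3), (1,7), (2,3), (2,4), (2,6), (2,7), (3,7), (4,7), (5,6), (5,7), (6,7). Each pair (i,j) satisfies i < j and arr[i] > arr[j].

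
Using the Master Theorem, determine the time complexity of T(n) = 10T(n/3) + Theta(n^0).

Master Theorem for T(n) = 10T(n/3) + O(n^0):

a = 10, b = 3, c = 0
log_b(a) = log_3(10) = 2.0959

Case 1: c = 0 < log_3(10) = 2.0959
T(n) = O(n^(log_3 10))

For T(n) = 10T(n/3) + O(n^0): log_3(10) = 2.0959. This is Case 1 of the Master Theorem (c < log_b(a), work dominated by leaves), giving O(n^(log_3 10)).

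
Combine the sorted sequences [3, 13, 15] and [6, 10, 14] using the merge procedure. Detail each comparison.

Merging process:

Compare 3 vs 6: take 3 from left. Merged: [3]
Compare 13 vs 6: take 6 from right. Merged: [3, 6]
Compare 13 vs 10: take 10 from right. Merged: [3, 6, 10]
Compare 13 vs 14: take 13 from left. Merged: [3, 6, 10, 13]
Compare 15 vs 14: take 14 from right. Merged: [3, 6, 10, 13, 14]
Append remaining from left: [15]. Merged: [3, 6, 10, 13, 14, 15]

Final merged array: [3, 6, 10, 13, 14, 15]
Total comparisons: 5

The merged array is [3, 6, 10, 13, 14, 15], requiring 5 comparisons. The merge step runs in O(n) time where n is the total number of elements.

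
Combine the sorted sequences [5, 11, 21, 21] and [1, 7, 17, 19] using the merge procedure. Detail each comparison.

Merging process:

Compare 5 vs 1: take 1 from right. Merged: [1]
Compare 5 vs 7: take 5 from left. Merged: [1, 5]
Compare 11 vs 7: take 7 from right. Merged: [1, 5, 7]
Compare 11 vs 17: take 11 from left. Merged: [1, 5, 7, 11]
Compare 21 vs 17: take 17 from right. Merged: [1, 5, 7, 11, 17]
Compare 21 vs 19: take 19 from right. Merged: [1, 5, 7, 11, 17, 19]
Append remaining from left: [21, 21]. Merged: [1, 5, 7, 11, 17, 19, 21, 21]

Final merged array: [1, 5, 7, 11, 17, 19, 21, 21]
Total comparisons: 6

The merged array is [1, 5, 7, 11, 17, 19, 21, 21], requiring 6 comparisons. The merge step runs in O(n) time where n is the total number of elements.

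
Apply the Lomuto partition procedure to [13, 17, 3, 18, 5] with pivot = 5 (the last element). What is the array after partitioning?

Lomuto partition with pivot = 5:

Initial array: [13, 17, 3, 18, 5]

arr[0]=13 > 5: no swap
arr[1]=17 > 5: no swap
arr[2]=3 <= 5: swap with position 0, array becomes [3, 17, 13, 18, 5]
arr[3]=18 > 5: no swap

Place pivot at position 1: [3, 5, 13, 18, 17]
Pivot position: 1

After partitioning with pivot 5, the array becomes [3, 5, 13, 18, 17]. The pivot is placed at index 1. All elements to the left of the pivot are <= 5, and all elements to the right are > 5.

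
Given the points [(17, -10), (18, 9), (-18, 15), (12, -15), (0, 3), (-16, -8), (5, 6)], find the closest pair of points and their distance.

Computing all pairwise distances among 7 points:

d((17, -10), (18, 9)) = 19.0263
d((17, -10), (-18, 15)) = 43.0116
d((17, -10), (12, -15)) = 7.0711
d((17, -10), (0, 3)) = 21.4009
d((17, -10), (-16, -8)) = 33.0606
d((17, -10), (5, 6)) = 20.0
d((18, 9), (-18, 15)) = 36.4966
d((18, 9), (12, -15)) = 24.7386
d((18, 9), (0, 3)) = 18.9737
d((18, 9), (-16, -8)) = 38.0132
d((18, 9), (5, 6)) = 13.3417
d((-18, 15), (12, -15)) = 42.4264
d((-18, 15), (0, 3)) = 21.6333
d((-18, 15), (-16, -8)) = 23.0868
d((-18, 15), (5, 6)) = 24.6982
d((12, -15), (0, 3)) = 21.6333
d((12, -15), (-16, -8)) = 28.8617
d((12, -15), (5, 6)) = 22.1359
d((0, 3), (-16, -8)) = 19.4165
d((0, 3), (5, 6)) = 5.831 <-- minimum
d((-16, -8), (5, 6)) = 25.2389

Closest pair: (0, 3) and (5, 6) with distance 5.831

The closest pair is (0, 3) and (5, 6) with Euclidean distance 5.831. For 7 points, brute-force pairwise comparison is shown above. For large n, the divide-and-conquer algorithm (sort by x, recurse on halves, check the dividing strip) achieves O(n log n).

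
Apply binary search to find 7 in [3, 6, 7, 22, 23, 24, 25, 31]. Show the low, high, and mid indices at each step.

Binary search for 7 in [3, 6, 7, 22, 23, 24, 25, 31]:

lo=0, hi=7, mid=3, arr[mid]=22 -> 22 > 7, search left half
lo=0, hi=2, mid=1, arr[mid]=6 -> 6 < 7, search right half
lo=2, hi=2, mid=2, arr[mid]=7 -> Found target at index 2!

Binary search finds 7 at index 2 after 3 comparisons. The search repeatedly halves the search space by comparing with the middle element.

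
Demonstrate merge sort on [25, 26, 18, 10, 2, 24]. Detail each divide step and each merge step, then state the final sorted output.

Merge sort trace:

Split: [25, 26, 18, 10, 2, 24] -> [25, 26, 18] and [10, 2, 24]
  Split: [25, 26, 18] -> [25] and [26, 18]
    Split: [26, 18] -> [26] and [18]
    Merge: [26] + [18] -> [18, 26]
  Merge: [25] + [18, 26] -> [18, 25, 26]
  Split: [10, 2, 24] -> [10] and [2, 24]
    Split: [2, 24] -> [2] and [24]
    Merge: [2] + [24] -> [2, 24]
  Merge: [10] + [2, 24] -> [2, 10, 24]
Merge: [18, 25, 26] + [2, 10, 24] -> [2, 10, 18, 24, 25, 26]

Final sorted array: [2, 10, 18, 24, 25, 26]

The merge sort proceeds by recursively splitting the array and merging sorted halves.
After all merges, the sorted array is [2, 10, 18, 24, 25, 26].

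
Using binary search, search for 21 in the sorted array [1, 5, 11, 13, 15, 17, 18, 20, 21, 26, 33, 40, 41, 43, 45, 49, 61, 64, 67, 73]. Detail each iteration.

Binary search for 21 in [1, 5, 11, 13, 15, 17, 18, 20, 21, 26, 33, 40, 41, 43, 45, 49, 61, 64, 67, 73]:

lo=0, hi=19, mid=9, arr[mid]=26 -> 26 > 21, search left half
lo=0, hi=8, mid=4, arr[mid]=15 -> 15 < 21, search right half
lo=5, hi=8, mid=6, arr[mid]=18 -> 18 < 21, search right half
lo=7, hi=8, mid=7, arr[mid]=20 -> 20 < 21, search right half
lo=8, hi=8, mid=8, arr[mid]=21 -> Found target at index 8!

Binary search finds 21 at index 8 after 5 comparisons. The search repeatedly halves the search space by comparing with the middle element.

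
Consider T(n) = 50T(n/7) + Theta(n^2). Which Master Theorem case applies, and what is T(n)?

Master Theorem for T(n) = 50T(n/7) + O(n^2):

a = 50, b = 7, c = 2
log_b(a) = log_7(50) = 2.0104

Case 1: c = 2 < log_7(50) = 2.0104
T(n) = O(n^(log_7 50))

For T(n) = 50T(n/7) + O(n^2): log_7(50) = 2.0104. This is Case 1 of the Master Theorem (c < log_b(a), work dominated by leaves), giving O(n^(log_7 50)).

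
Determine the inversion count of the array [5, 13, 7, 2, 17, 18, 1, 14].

Finding inversions in [5, 13, 7, 2, 17, 18, 1, 14]:

(0, 3): arr[0]=5 > arr[3]=2
(0, 6): arr[0]=5 > arr[6]=1
(1, 2): arr[1]=13 > arr[2]=7
(1, 3): arr[1]=13 > arr[3]=2
(1, 6): arr[1]=13 > arr[6]=1
(2, 3): arr[2]=7 > arr[3]=2
(2, 6): arr[2]=7 > arr[6]=1
(3, 6): arr[3]=2 > arr[6]=1
(4, 6): arr[4]=17 > arr[6]=1
(4, 7): arr[4]=17 > arr[7]=14
(5, 6): arr[5]=18 > arr[6]=1
(5, 7): arr[5]=18 > arr[7]=14

Total inversions: 12

The array has 12 inversion(s): (0,3), (0,6), (1,2), (1,3), (1,6), (2,3), (2,6), (3,6), (4,6), (4,7), (5,6), (5,7). Each pair (i,j) satisfies i < j and arr[i] > arr[j].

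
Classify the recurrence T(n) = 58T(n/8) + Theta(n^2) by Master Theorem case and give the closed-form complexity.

Master Theorem for T(n) = 58T(n/8) + O(n^2):

a = 58, b = 8, c = 2
log_b(a) = log_8(58) = 1.9527

Case 3: c = 2 > log_8(58) = 1.9527
T(n) = O(n^2) = O(n^2)

For T(n) = 58T(n/8) + O(n^2): log_8(58) = 1.9527. This is Case 3 of the Master Theorem (c > log_b(a), work dominated by root), giving O(n^2).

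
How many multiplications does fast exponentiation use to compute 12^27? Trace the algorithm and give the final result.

Computing 12^27 by squaring (build up from 12^1; each line after the first costs one multiplication):

12^1 = 12
12^2 = (12^1)^2 = 12^2 = 144
12^3 = 12 * 12^2 = 12 * 144 = 1728
12^6 = (12^3)^2 = 1728^2 = 2985984
12^12 = (12^6)^2 = 2985984^2 = 8916100448256
12^13 = 12 * 12^12 = 12 * 8916100448256 = 106993205379072
12^26 = (12^13)^2 = 106993205379072^2 = 11447545997288281555215581184
12^27 = 12 * 12^26 = 12 * 11447545997288281555215581184 = 137370551967459378662586974208

Result: 137370551967459378662586974208
Multiplications needed: 7 (7 lines after 12^1)

12^27 = 137370551967459378662586974208. Using exponentiation by squaring, this requires 7 multiplications. The key idea: if the exponent is even, square the half-power; if odd, multiply by the base once.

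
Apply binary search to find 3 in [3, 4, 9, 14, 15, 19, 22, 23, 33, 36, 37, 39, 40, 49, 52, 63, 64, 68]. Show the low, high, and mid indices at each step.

Binary search for 3 in [3, 4, 9, 14, 15, 19, 22, 23, 33, 36, 37, 39, 40, 49, 52, 63, 64, 68]:

lo=0, hi=17, mid=8, arr[mid]=33 -> 33 > 3, search left half
lo=0, hi=7, mid=3, arr[mid]=14 -> 14 > 3, search left half
lo=0, hi=2, mid=1, arr[mid]=4 -> 4 > 3, search left half
lo=0, hi=0, mid=0, arr[mid]=3 -> Found target at index 0!

Binary search finds 3 at index 0 after 4 comparisons. The search repeatedly halves the search space by comparing with the middle element.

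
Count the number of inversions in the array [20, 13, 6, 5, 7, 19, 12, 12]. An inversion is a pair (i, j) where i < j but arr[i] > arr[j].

Finding inversions in [20, 13, 6, 5, 7, 19, 12, 12]:

(0, 1): arr[0]=20 > arr[1]=13
(0, 2): arr[0]=20 > arr[2]=6
(0, 3): arr[0]=20 > arr[3]=5
(0, 4): arr[0]=20 > arr[4]=7
(0, 5): arr[0]=20 > arr[5]=19
(0, 6): arr[0]=20 > arr[6]=12
(0, 7): arr[0]=20 > arr[7]=12
(1, 2): arr[1]=13 > arr[2]=6
(1, 3): arr[1]=13 > arr[3]=5
(1, 4): arr[1]=13 > arr[4]=7
(1, 6): arr[1]=13 > arr[6]=12
(1, 7): arr[1]=13 > arr[7]=12
(2, 3): arr[2]=6 > arr[3]=5
(5, 6): arr[5]=19 > arr[6]=12
(5, 7): arr[5]=19 > arr[7]=12

Total inversions: 15

The array has 15 inversion(s): (0,1), (0,2), (0,3), (0,4), (0,5), (0,6), (0,7), (1,2), (1,3), (1,4), (1,6), (1,7), (2,3), (5,6), (5,7). Each pair (i,j) satisfies i < j and arr[i] > arr[j].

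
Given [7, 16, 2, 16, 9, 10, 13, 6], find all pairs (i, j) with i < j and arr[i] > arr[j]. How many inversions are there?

Finding inversions in [7, 16, 2, 16, 9, 10, 13, 6]:

(0, 2): arr[0]=7 > arr[2]=2
(0, 7): arr[0]=7 > arr[7]=6
(1, 2): arr[1]=16 > arr[2]=2
(1, 4): arr[1]=16 > arr[4]=9
(1, 5): arr[1]=16 > arr[5]=10
(1, 6): arr[1]=16 > arr[6]=13
(1, 7): arr[1]=16 > arr[7]=6
(3, 4): arr[3]=16 > arr[4]=9
(3, 5): arr[3]=16 > arr[5]=10
(3, 6): arr[3]=16 > arr[6]=13
(3, 7): arr[3]=16 > arr[7]=6
(4, 7): arr[4]=9 > arr[7]=6
(5, 7): arr[5]=10 > arr[7]=6
(6, 7): arr[6]=13 > arr[7]=6

Total inversions: 14

The array has 14 inversion(s): (0,2), (0,7), (1,2), (1,4), (1,5), (1,6), (1,7), (3,4), (3,5), (3,6), (3,7), (4,7), (5,7), (6,7). Each pair (i,j) satisfies i < j and arr[i] > arr[j].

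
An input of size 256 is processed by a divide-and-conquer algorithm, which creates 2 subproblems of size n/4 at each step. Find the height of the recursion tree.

For divide and conquer with division factor 4:

Problem sizes at each level:
Level 0: 256
Level 1: 64
Level 2: 16
Level 3: 4
Level 4: 1

The root is level 0 and the size-1 base case is level 4 (the tree spans levels 0 through 4, i.e. 5 levels counting the root), so the depth is the number of divisions: log_4(256) = 4

The recursion tree depth is log_4(256) = 4. At each level, the problem size is divided by 4, so it takes 4 divisions to reduce to a base case of size 1. The algorithm makes 2 recursive calls at each level.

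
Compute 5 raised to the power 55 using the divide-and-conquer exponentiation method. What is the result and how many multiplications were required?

Computing 5^55 by squaring (build up from 5^1; each line after the first costs one multiplication):

5^1 = 5
5^2 = (5^1)^2 = 5^2 = 25
5^3 = 5 * 5^2 = 5 * 25 = 125
5^6 = (5^3)^2 = 125^2 = 15625
5^12 = (5^6)^2 = 15625^2 = 244140625
5^13 = 5 * 5^12 = 5 * 244140625 = 1220703125
5^26 = (5^13)^2 = 1220703125^2 = 1490116119384765625
5^27 = 5 * 5^26 = 5 * 1490116119384765625 = 7450580596923828125
5^54 = (5^27)^2 = 7450580596923828125^2 = 55511151231257827021181583404541015625
5^55 = 5 * 5^54 = 5 * 55511151231257827021181583404541015625 = 277555756156289135105907917022705078125

Result: 277555756156289135105907917022705078125
Multiplications needed: 9 (9 lines after 5^1)

5^55 = 277555756156289135105907917022705078125. Using exponentiation by squaring, this requires 9 multiplications. The key idea: if the exponent is even, square the half-power; if odd, multiply by the base once.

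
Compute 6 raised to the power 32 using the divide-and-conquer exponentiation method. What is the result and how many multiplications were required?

Computing 6^32 by squaring (build up from 6^1; each line after the first costs one multiplication):

6^1 = 6
6^2 = (6^1)^2 = 6^2 = 36
6^4 = (6^2)^2 = 36^2 = 1296
6^8 = (6^4)^2 = 1296^2 = 1679616
6^16 = (6^8)^2 = 1679616^2 = 2821109907456
6^32 = (6^16)^2 = 2821109907456^2 = 7958661109946400884391936

Result: 7958661109946400884391936
Multiplications needed: 5 (5 lines after 6^1)

6^32 = 7958661109946400884391936. Using exponentiation by squaring, this requires 5 multiplications. The key idea: if the exponent is even, square the half-power; if odd, multiply by the base once.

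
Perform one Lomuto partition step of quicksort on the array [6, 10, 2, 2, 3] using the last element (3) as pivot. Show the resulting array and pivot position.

Lomuto partition with pivot = 3:

Initial array: [6, 10, 2, 2, 3]

arr[0]=6 > 3: no swap
arr[1]=10 > 3: no swap
arr[2]=2 <= 3: swap with position 0, array becomes [2, 10, 6, 2, 3]
arr[3]=2 <= 3: swap with position 1, array becomes [2, 2, 6, 10, 3]

Place pivot at position 2: [2, 2, 3, 10, 6]
Pivot position: 2

After partitioning with pivot 3, the array becomes [2, 2, 3, 10, 6]. The pivot is placed at index 2. All elements to the left of the pivot are <= 3, and all elements to the right are > 3.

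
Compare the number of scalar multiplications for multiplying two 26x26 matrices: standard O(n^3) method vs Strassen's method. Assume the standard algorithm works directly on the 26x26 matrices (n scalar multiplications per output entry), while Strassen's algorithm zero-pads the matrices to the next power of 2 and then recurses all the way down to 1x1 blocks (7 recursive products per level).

Matrix multiplication for 26x26 matrices:

Strassen's algorithm requires power-of-2 dimensions. Pad 26x26 to 32x32 (next power of 2).

Standard algorithm: 26^3 = 17576 multiplications
Strassen's algorithm: 7^(log2(32)) = 7^5 = 16807 multiplications
Savings: 17576 - 16807 = 769 multiplications

Standard: 17576 multiplications (26^3). Strassen: 16807 multiplications (7^5, after padding to 32x32). Strassen reduces 8 recursive multiplications to 7 at each level.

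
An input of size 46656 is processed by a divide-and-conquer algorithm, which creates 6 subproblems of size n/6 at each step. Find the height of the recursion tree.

For divide and conquer with division factor 6:

Problem sizes at each level:
Level 0: 46656
Level 1: 7776
Level 2: 1296
Level 3: 216
Level 4: 36
Level 5: 6
Level 6: 1

The root is level 0 and the size-1 base case is level 6 (the tree spans levels 0 through 6, i.e. 7 levels counting the root), so the depth is the number of divisions: log_6(46656) = 6

The recursion tree depth is log_6(46656) = 6. At each level, the problem size is divided by 6, so it takes 6 divisions to reduce to a base case of size 1. The algorithm makes 6 recursive calls at each level.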